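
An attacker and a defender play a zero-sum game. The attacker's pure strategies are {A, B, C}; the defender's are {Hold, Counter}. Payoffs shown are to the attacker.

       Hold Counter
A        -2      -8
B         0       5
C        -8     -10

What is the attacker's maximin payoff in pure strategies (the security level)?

Row minima: A → -8, B → 0, C → -10.
The best of these is 0.

0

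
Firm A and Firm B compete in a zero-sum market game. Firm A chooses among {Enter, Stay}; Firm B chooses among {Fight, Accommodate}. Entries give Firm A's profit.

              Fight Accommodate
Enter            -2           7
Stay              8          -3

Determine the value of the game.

Row minima: Enter → -2, Stay → -3; maximin = -2.
Column maxima: Fight → 8, Accommodate → 7; minimax = 7.
-2 ≠ 7, so there is no saddle point; optimal play is mixed.
Let Firm A play Enter with probability p. Expected payoff against Fight: (-2)p + 8(1−p) = −10p + 8; against Accommodate: 7p + (-3)(1−p) = 10p − 3.
Setting these equal: −10p + 8 = 10p − 3 ⇒ −20p = -11 ⇒ p = 11/20, and the value is (-10)·(11/20) + 8 = 5/2.
For Firm B: with q = P(Fight), equating Enter's and Stay's payoffs gives −9q + 7 = 11q − 3 ⇒ q = 1/2.

5/2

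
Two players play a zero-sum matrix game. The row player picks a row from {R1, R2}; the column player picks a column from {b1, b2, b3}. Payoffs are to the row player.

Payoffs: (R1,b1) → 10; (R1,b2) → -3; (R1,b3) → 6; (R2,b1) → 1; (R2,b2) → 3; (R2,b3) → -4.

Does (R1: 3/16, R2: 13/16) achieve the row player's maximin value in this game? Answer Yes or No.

Against b1 this mix gives (3/16)·10 + (13/16)·1 = 43/16.
Against b2 this mix gives (3/16)·(-3) + (13/16)·3 = 15/8.
Against b3 this mix gives (3/16)·6 + (13/16)·(-4) = -17/8.
The column player will play b3, holding the row player to -17/8. Shifting weight toward the row that does better against b3 would raise this floor (the equalizing mix achieves 3/8 against both b3 and b2), so the proposed strategy is not optimal.

No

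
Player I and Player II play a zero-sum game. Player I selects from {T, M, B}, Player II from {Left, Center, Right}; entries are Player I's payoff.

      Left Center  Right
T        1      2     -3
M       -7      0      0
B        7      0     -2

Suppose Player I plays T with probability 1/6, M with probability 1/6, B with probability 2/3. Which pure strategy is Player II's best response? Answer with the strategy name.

If Player II plays Left, Player I's expected payoff is (1/6)·1 + (1/6)·(-7) + (2/3)·7 = 11/3.
If Player II plays Center, Player I's expected payoff is (1/6)·2 + (1/6)·0 + (2/3)·0 = 1/3.
If Player II plays Right, Player I's expected payoff is (1/6)·(-3) + (1/6)·0 + (2/3)·(-2) = -11/6.
Player II minimizes Player I's payoff; the smallest is -11/6, so the best response is Right.

Right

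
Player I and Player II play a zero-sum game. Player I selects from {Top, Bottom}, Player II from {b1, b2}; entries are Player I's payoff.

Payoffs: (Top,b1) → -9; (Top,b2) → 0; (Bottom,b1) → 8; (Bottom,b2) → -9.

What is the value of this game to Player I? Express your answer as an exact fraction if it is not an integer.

-81/26

Row minima: Top → -9, Bottom → -9; maximin = -9.
Column maxima: b1 → 8, b2 → 0; minimax = 0.
-9 ≠ 0, so there is no saddle point; optimal play is mixed.
Let Player I play Top with probability p. Expected payoff against b1: (-9)p + 8(1−p) = −17p + 8; against b2: 0p + (-9)(1−p) = 9p − 9.
Setting these equal: −17p + 8 = 9p − 9 ⇒ −26p = -17 ⇒ p = 17/26, and the value is (-17)·(17/26) + 8 = -81/26.
For Player II: with q = P(b1), equating Top's and Bottom's payoffs gives −9q = 17q − 9 ⇒ q = 9/26.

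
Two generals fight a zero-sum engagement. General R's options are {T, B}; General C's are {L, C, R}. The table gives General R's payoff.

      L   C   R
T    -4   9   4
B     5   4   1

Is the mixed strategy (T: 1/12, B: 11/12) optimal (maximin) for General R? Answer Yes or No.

Against L this mix gives (1/12)·(-4) + (11/12)·5 = 17/4.
Against C this mix gives (1/12)·9 + (11/12)·4 = 53/12.
Against R this mix gives (1/12)·4 + (11/12)·1 = 5/4.
General C will play R, holding General R to 5/4. Shifting weight toward the row that does better against R would raise this floor (the equalizing mix achieves 2 against both R and L), so the proposed strategy is not optimal.

No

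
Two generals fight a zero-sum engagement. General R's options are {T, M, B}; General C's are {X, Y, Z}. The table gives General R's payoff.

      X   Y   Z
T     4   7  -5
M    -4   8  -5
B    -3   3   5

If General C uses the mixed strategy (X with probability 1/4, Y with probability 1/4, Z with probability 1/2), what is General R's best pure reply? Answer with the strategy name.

Expected payoff of T: (1/4)·4 + (1/4)·7 + (1/2)·(-5) = 1/4.
Expected payoff of M: (1/4)·(-4) + (1/4)·8 + (1/2)·(-5) = -3/2.
Expected payoff of B: (1/4)·(-3) + (1/4)·3 + (1/2)·5 = 5/2.
The largest is 5/2, so General R's best response is B.

B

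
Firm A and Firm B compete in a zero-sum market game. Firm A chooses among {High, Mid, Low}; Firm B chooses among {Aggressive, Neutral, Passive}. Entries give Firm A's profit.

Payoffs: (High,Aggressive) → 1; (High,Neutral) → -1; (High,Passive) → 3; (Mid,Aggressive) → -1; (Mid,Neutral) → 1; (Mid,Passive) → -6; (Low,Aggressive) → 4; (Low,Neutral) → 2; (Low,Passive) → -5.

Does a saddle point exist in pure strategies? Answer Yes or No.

Row minima: High → -1, Mid → -6, Low → -5; maximin = -1.
Column maxima: Aggressive → 4, Neutral → 2, Passive → 3; minimax = 2.
-1 ≠ 2, so no pure-strategy equilibrium exists.

No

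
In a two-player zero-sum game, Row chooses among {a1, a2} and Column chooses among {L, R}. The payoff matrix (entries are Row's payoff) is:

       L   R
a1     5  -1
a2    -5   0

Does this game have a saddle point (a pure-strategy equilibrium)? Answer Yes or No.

No

Row minima: a1 → -1, a2 → -5; maximin = -1.
Column maxima: L → 5, R → 0; minimax = 0.
-1 ≠ 0, so no pure-strategy equilibrium exists.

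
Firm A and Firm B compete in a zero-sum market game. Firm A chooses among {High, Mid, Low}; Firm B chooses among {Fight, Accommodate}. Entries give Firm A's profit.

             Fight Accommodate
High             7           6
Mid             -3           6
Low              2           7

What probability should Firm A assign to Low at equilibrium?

Row minima: High → 6, Mid → -3, Low → 2; maximin = 6.
Column maxima: Fight → 7, Accommodate → 7; minimax = 7.
6 ≠ 7, so there is no saddle point; optimal play is mixed.
Mid is strictly dominated by Low, so Firm A never plays it.
On the remaining 2×2 (High, Low vs Fight, Accommodate):
Let Firm A play High with probability p. Expected payoff against Fight: 7p + 2(1−p) = 5p + 2; against Accommodate: 6p + 7(1−p) = −p + 7.
Setting these equal: 5p + 2 = −p + 7 ⇒ 6p = 5 ⇒ p = 5/6, and the value is (5)·(5/6) + 2 = 37/6.
For Firm B: with q = P(Fight), equating High's and Low's payoffs gives q + 6 = −5q + 7 ⇒ q = 1/6.

1/6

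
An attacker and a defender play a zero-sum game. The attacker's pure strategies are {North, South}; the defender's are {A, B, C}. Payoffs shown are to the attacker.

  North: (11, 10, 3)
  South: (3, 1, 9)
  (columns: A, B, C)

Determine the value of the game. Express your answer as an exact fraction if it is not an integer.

29/5

Row minima: North → 3, South → 1; maximin = 3.
Column maxima: A → 11, B → 10, C → 9; minimax = 9.
3 ≠ 9, so there is no saddle point; optimal play is mixed.
A is strictly dominated by B (it gives the attacker strictly more in every row), so the defender never plays it.
On the remaining 2×2 (North, South vs B, C):
Let the attacker play North with probability p. Expected payoff against B: 10p + 1(1−p) = 9p + 1; against C: 3p + 9(1−p) = −6p + 9.
Setting these equal: 9p + 1 = −6p + 9 ⇒ 15p = 8 ⇒ p = 8/15, and the value is (9)·(8/15) + 1 = 29/5.
For the defender: with q = P(B), equating North's and South's payoffs gives 7q + 3 = −8q + 9 ⇒ q = 2/5.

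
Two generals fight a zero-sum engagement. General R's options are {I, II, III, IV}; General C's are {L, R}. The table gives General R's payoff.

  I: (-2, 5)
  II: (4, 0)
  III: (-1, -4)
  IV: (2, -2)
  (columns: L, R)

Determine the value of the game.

20/11

Row minima: I → -2, II → 0, III → -4, IV → -2; maximin = 0.
Column maxima: L → 4, R → 5; minimax = 4.
0 ≠ 4, so there is no saddle point; optimal play is mixed.
III is strictly dominated by II, so General R never plays it.
IV is strictly dominated by II, so General R never plays it.
On the remaining 2×2 (I, II vs L, R):
Let General R play I with probability p. Expected payoff against L: (-2)p + 4(1−p) = −6p + 4; against R: 5p + 0(1−p) = 5p.
Setting these equal: −6p + 4 = 5p ⇒ −11p = -4 ⇒ p = 4/11, and the value is (-6)·(4/11) + 4 = 20/11.
For General C: with q = P(L), equating I's and II's payoffs gives −7q + 5 = 4q ⇒ q = 5/11.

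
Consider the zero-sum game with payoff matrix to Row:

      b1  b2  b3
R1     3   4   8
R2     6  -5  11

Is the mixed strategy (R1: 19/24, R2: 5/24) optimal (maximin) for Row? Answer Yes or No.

No

Against b1 this mix gives (19/24)·3 + (5/24)·6 = 29/8.
Against b2 this mix gives (19/24)·4 + (5/24)·(-5) = 17/8.
Against b3 this mix gives (19/24)·8 + (5/24)·11 = 69/8.
Column will play b2, holding Row to 17/8. Shifting weight toward the row that does better against b2 would raise this floor (the equalizing mix achieves 13/4 against both b2 and b1), so the proposed strategy is not optimal.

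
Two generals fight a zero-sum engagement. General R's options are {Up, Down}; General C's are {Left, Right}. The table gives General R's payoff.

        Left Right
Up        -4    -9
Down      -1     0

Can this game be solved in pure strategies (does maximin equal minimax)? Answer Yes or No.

Yes

Row minima: Up → -9, Down → -1; maximin = -1.
Column maxima: Left → -1, Right → 0; minimax = -1.
maximin = minimax = -1, so a saddle point exists.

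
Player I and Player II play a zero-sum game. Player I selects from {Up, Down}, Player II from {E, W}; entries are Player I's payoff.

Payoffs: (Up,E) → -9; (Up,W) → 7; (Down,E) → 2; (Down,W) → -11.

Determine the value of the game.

Row minima: Up → -9, Down → -11; maximin = -9.
Column maxima: E → 2, W → 7; minimax = 2.
-9 ≠ 2, so there is no saddle point; optimal play is mixed.
Let Player I play Up with probability p. Expected payoff against E: (-9)p + 2(1−p) = −11p + 2; against W: 7p + (-11)(1−p) = 18p − 11.
Setting these equal: −11p + 2 = 18p − 11 ⇒ −29p = -13 ⇒ p = 13/29, and the value is (-11)·(13/29) + 2 = -85/29.
For Player II: with q = P(E), equating Up's and Down's payoffs gives −16q + 7 = 13q − 11 ⇒ q = 18/29.

-85/29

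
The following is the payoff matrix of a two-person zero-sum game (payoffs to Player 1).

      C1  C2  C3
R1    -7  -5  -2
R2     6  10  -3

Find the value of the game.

Row minima: R1 → -7, R2 → -3; maximin = -3.
Column maxima: C1 → 6, C2 → 10, C3 → -2; minimax = -2.
-3 ≠ -2, so there is no saddle point; optimal play is mixed.
C2 is strictly dominated by C1 (it gives Player 1 strictly more in every row), so Player 2 never plays it.
On the remaining 2×2 (R1, R2 vs C1, C3):
Let Player 1 play R1 with probability p. Expected payoff against C1: (-7)p + 6(1−p) = −13p + 6; against C3: (-2)p + (-3)(1−p) = p − 3.
Setting these equal: −13p + 6 = p − 3 ⇒ −14p = -9 ⇒ p = 9/14, and the value is (-13)·(9/14) + 6 = -33/14.
For Player 2: with q = P(C1), equating R1's and R2's payoffs gives −5q − 2 = 9q − 3 ⇒ q = 1/14.

-33/14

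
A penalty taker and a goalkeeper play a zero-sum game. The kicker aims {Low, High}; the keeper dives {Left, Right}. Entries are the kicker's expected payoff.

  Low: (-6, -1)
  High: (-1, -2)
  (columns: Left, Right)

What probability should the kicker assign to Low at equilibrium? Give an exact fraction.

1/6

Row minima: Low → -6, High → -2; maximin = -2.
Column maxima: Left → -1, Right → -1; minimax = -1.
-2 ≠ -1, so there is no saddle point; optimal play is mixed.
Let the kicker play Low with probability p. Expected payoff against Left: (-6)p + (-1)(1−p) = −5p − 1; against Right: (-1)p + (-2)(1−p) = p − 2.
Setting these equal: −5p − 1 = p − 2 ⇒ −6p = -1 ⇒ p = 1/6, and the value is (-5)·(1/6) − 1 = -11/6.
For the keeper: with q = P(Left), equating Low's and High's payoffs gives −5q − 1 = q − 2 ⇒ q = 1/6.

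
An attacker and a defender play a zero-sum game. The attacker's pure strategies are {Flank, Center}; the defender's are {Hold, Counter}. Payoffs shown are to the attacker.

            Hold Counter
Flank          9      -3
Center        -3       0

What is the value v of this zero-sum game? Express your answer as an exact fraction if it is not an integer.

Row minima: Flank → -3, Center → -3; maximin = -3.
Column maxima: Hold → 9, Counter → 0; minimax = 0.
-3 ≠ 0, so there is no saddle point; optimal play is mixed.
Let the attacker play Flank with probability p. Expected payoff against Hold: 9p + (-3)(1−p) = 12p − 3; against Counter: (-3)p + 0(1−p) = −3p.
Setting these equal: 12p − 3 = −3p ⇒ 15p = 3 ⇒ p = 1/5, and the value is (12)·(1/5) − 3 = -3/5.
For the defender: with q = P(Hold), equating Flank's and Center's payoffs gives 12q − 3 = −3q ⇒ q = 1/5.

-3/5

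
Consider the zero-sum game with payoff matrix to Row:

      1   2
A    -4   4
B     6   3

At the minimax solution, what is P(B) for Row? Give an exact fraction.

Row minima: A → -4, B → 3; maximin = 3.
Column maxima: 1 → 6, 2 → 4; minimax = 4.
3 ≠ 4, so there is no saddle point; optimal play is mixed.
Let Row play A with probability p. Expected payoff against 1: (-4)p + 6(1−p) = −10p + 6; against 2: 4p + 3(1−p) = p + 3.
Setting these equal: −10p + 6 = p + 3 ⇒ −11p = -3 ⇒ p = 3/11, and the value is (-10)·(3/11) + 6 = 36/11.
For Column: with q = P(1), equating A's and B's payoffs gives −8q + 4 = 3q + 3 ⇒ q = 1/11.

8/11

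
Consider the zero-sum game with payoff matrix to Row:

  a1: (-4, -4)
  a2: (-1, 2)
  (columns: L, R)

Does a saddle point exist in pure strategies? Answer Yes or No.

Row minima: a1 → -4, a2 → -1; maximin = -1.
Column maxima: L → -1, R → 2; minimax = -1.
maximin = minimax = -1, so a saddle point exists.

Yes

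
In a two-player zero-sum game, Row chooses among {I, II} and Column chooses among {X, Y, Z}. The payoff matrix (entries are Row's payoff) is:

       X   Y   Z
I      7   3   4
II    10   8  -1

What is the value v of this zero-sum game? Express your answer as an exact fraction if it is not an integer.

7/2

Row minima: I → 3, II → -1; maximin = 3.
Column maxima: X → 10, Y → 8, Z → 4; minimax = 4.
3 ≠ 4, so there is no saddle point; optimal play is mixed.
X is strictly dominated by Y (it gives Row strictly more in every row), so Column never plays it.
On the remaining 2×2 (I, II vs Y, Z):
Let Row play I with probability p. Expected payoff against Y: 3p + 8(1−p) = −5p + 8; against Z: 4p + (-1)(1−p) = 5p − 1.
Setting these equal: −5p + 8 = 5p − 1 ⇒ −10p = -9 ⇒ p = 9/10, and the value is (-5)·(9/10) + 8 = 7/2.
For Column: with q = P(Y), equating I's and II's payoffs gives −q + 4 = 9q − 1 ⇒ q = 1/2.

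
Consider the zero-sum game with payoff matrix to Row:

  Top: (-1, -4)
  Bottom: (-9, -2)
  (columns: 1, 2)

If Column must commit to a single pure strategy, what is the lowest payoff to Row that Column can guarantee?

Column maxima: 1 → -1, 2 → -2.
The smallest of these is -2.

-2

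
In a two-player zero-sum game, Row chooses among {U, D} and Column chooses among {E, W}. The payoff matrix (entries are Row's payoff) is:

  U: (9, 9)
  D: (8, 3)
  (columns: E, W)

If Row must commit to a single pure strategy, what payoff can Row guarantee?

9

Row minima: U → 9, D → 3.
The best of these is 9.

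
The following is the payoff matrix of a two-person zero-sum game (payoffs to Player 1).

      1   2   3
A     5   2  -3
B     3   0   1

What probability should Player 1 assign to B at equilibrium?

5/6

Row minima: A → -3, B → 0; maximin = 0.
Column maxima: 1 → 5, 2 → 2, 3 → 1; minimax = 1.
0 ≠ 1, so there is no saddle point; optimal play is mixed.
1 is strictly dominated by 2 (it gives Player 1 strictly more in every row), so Player 2 never plays it.
On the remaining 2×2 (A, B vs 2, 3):
Let Player 1 play A with probability p. Expected payoff against 2: 2p + 0(1−p) = 2p; against 3: (-3)p + 1(1−p) = −4p + 1.
Setting these equal: 2p = −4p + 1 ⇒ 6p = 1 ⇒ p = 1/6, and the value is (2)·(1/6) = 1/3.
For Player 2: with q = P(2), equating A's and B's payoffs gives 5q − 3 = −q + 1 ⇒ q = 2/3.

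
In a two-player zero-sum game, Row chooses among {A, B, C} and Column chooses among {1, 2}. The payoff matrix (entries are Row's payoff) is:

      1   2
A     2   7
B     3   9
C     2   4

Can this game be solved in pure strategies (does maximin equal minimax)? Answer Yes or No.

Row minima: A → 2, B → 3, C → 2; maximin = 3.
Column maxima: 1 → 3, 2 → 9; minimax = 3.
maximin = minimax = 3, so a saddle point exists.

Yes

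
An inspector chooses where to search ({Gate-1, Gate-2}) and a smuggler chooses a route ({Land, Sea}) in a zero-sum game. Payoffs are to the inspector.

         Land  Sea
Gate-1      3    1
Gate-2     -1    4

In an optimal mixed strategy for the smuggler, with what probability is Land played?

3/7

Row minima: Gate-1 → 1, Gate-2 → -1; maximin = 1.
Column maxima: Land → 3, Sea → 4; minimax = 3.
1 ≠ 3, so there is no saddle point; optimal play is mixed.
Let the inspector play Gate-1 with probability p. Expected payoff against Land: 3p + (-1)(1−p) = 4p − 1; against Sea: 1p + 4(1−p) = −3p + 4.
Setting these equal: 4p − 1 = −3p + 4 ⇒ 7p = 5 ⇒ p = 5/7, and the value is (4)·(5/7) − 1 = 13/7.
For the smuggler: with q = P(Land), equating Gate-1's and Gate-2's payoffs gives 2q + 1 = −5q + 4 ⇒ q = 3/7.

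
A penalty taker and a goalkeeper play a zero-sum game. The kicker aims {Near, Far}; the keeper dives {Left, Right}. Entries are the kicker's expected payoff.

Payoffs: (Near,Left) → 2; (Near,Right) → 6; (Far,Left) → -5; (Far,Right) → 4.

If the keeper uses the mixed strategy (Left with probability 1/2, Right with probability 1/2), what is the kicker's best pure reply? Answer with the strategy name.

Expected payoff of Near: (1/2)·2 + (1/2)·6 = 4.
Expected payoff of Far: (1/2)·(-5) + (1/2)·4 = -1/2.
The largest is 4, so the kicker's best response is Near.

Near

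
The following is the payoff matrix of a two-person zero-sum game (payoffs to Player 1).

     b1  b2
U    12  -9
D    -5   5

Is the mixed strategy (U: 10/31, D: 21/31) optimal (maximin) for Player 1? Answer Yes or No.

Against b1 this mix gives (10/31)·12 + (21/31)·(-5) = 15/31.
Against b2 this mix gives (10/31)·(-9) + (21/31)·5 = 15/31.
All of Player 2's active replies (b1, b2) yield 15/31, and no column does worse for Player 1. The mix makes Player 2 indifferent and guarantees 15/31, so it is optimal.

Yes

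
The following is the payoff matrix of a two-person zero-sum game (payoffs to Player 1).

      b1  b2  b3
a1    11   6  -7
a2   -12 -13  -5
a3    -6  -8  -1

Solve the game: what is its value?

Row minima: a1 → -7, a2 → -13, a3 → -8; maximin = -7.
Column maxima: b1 → 11, b2 → 6, b3 → -1; minimax = -1.
-7 ≠ -1, so there is no saddle point; optimal play is mixed.
a2 is strictly dominated by a3, so Player 1 never plays it.
b1 is strictly dominated by b2 (it gives Player 1 strictly more in every row), so Player 2 never plays it.
On the remaining 2×2 (a1, a3 vs b2, b3):
Let Player 1 play a1 with probability p. Expected payoff against b2: 6p + (-8)(1−p) = 14p − 8; against b3: (-7)p + (-1)(1−p) = −6p − 1.
Setting these equal: 14p − 8 = −6p − 1 ⇒ 20p = 7 ⇒ p = 7/20, and the value is (14)·(7/20) − 8 = -31/10.
For Player 2: with q = P(b2), equating a1's and a3's payoffs gives 13q − 7 = −7q − 1 ⇒ q = 3/10.

-31/10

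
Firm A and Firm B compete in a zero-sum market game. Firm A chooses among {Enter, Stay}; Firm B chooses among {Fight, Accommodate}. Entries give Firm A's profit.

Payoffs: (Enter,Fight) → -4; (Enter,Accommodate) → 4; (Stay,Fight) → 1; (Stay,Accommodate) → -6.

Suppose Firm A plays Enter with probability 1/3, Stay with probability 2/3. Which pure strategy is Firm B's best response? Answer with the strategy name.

If Firm B plays Fight, Firm A's expected payoff is (1/3)·(-4) + (2/3)·1 = -2/3.
If Firm B plays Accommodate, Firm A's expected payoff is (1/3)·4 + (2/3)·(-6) = -8/3.
Firm B minimizes Firm A's payoff; the smallest is -8/3, so the best response is Accommodate.

Accommodate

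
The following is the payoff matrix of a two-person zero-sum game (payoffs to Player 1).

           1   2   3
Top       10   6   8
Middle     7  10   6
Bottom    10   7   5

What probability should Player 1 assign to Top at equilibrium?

2/3

Row minima: Top → 6, Middle → 6, Bottom → 5; maximin = 6.
Column maxima: 1 → 10, 2 → 10, 3 → 8; minimax = 8.
6 ≠ 8, so there is no saddle point; optimal play is mixed.
1 is strictly dominated by 3 (it gives Player 1 strictly more in every row), so Player 2 never plays it.
With 1 eliminated, Bottom is strictly dominated by Middle (Middle gives Player 1 strictly more in every remaining column), so Player 1 never plays it.
On the remaining 2×2 (Top, Middle vs 2, 3):
Let Player 1 play Top with probability p. Expected payoff against 2: 6p + 10(1−p) = −4p + 10; against 3: 8p + 6(1−p) = 2p + 6.
Setting these equal: −4p + 10 = 2p + 6 ⇒ −6p = -4 ⇒ p = 2/3, and the value is (-4)·(2/3) + 10 = 22/3.
For Player 2: with q = P(2), equating Top's and Middle's payoffs gives −2q + 8 = 4q + 6 ⇒ q = 1/3.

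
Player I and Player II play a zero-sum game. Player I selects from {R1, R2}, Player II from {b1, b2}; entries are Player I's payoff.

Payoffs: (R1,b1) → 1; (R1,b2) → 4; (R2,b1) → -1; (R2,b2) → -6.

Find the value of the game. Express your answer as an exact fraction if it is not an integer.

1

Row minima: R1 → 1, R2 → -6; maximin = 1.
Column maxima: b1 → 1, b2 → 4; minimax = 1.
Since maximin = minimax = 1, there is a saddle point and the value is 1.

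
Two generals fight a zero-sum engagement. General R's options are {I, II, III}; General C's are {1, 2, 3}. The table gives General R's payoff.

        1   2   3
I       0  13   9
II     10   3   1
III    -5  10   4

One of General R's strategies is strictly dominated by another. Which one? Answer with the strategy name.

I gives a strictly higher payoff than III against every column: 0 > -5, 13 > 10, 9 > 4.
So III is strictly dominated and General R never plays it.

III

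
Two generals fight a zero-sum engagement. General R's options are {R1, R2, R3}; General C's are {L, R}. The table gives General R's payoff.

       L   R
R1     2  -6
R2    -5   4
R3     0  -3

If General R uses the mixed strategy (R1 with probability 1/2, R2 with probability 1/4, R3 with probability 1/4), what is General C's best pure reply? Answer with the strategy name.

If General C plays L, General R's expected payoff is (1/2)·2 + (1/4)·(-5) + (1/4)·0 = -1/4.
If General C plays R, General R's expected payoff is (1/2)·(-6) + (1/4)·4 + (1/4)·(-3) = -11/4.
General C minimizes General R's payoff; the smallest is -11/4, so the best response is R.

R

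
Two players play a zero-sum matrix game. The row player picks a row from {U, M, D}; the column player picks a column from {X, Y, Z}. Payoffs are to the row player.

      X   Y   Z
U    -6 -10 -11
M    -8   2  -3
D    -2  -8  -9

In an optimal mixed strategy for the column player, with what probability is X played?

1/2

Row minima: U → -11, M → -8, D → -9; maximin = -8.
Column maxima: X → -2, Y → 2, Z → -3; minimax = -3.
-8 ≠ -3, so there is no saddle point; optimal play is mixed.
U is strictly dominated by D, so the row player never plays it.
Y is strictly dominated by Z (it gives the row player strictly more in every row), so the column player never plays it.
On the remaining 2×2 (M, D vs X, Z):
Let the row player play M with probability p. Expected payoff against X: (-8)p + (-2)(1−p) = −6p − 2; against Z: (-3)p + (-9)(1−p) = 6p − 9.
Setting these equal: −6p − 2 = 6p − 9 ⇒ −12p = -7 ⇒ p = 7/12, and the value is (-6)·(7/12) − 2 = -11/2.
For the column player: with q = P(X), equating M's and D's payoffs gives −5q − 3 = 7q − 9 ⇒ q = 1/2.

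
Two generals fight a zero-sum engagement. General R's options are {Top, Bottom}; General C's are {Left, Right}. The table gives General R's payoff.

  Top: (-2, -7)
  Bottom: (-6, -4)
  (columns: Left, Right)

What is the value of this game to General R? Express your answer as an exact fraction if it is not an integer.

Row minima: Top → -7, Bottom → -6; maximin = -6.
Column maxima: Left → -2, Right → -4; minimax = -4.
-6 ≠ -4, so there is no saddle point; optimal play is mixed.
Let General R play Top with probability p. Expected payoff against Left: (-2)p + (-6)(1−p) = 4p − 6; against Right: (-7)p + (-4)(1−p) = −3p − 4.
Setting these equal: 4p − 6 = −3p − 4 ⇒ 7p = 2 ⇒ p = 2/7, and the value is (4)·(2/7) − 6 = -34/7.
For General C: with q = P(Left), equating Top's and Bottom's payoffs gives 5q − 7 = −2q − 4 ⇒ q = 3/7.

-34/7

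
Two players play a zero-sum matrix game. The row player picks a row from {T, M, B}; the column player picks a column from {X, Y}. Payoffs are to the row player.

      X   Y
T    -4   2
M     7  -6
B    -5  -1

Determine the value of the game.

Row minima: T → -4, M → -6, B → -5; maximin = -4.
Column maxima: X → 7, Y → 2; minimax = 2.
-4 ≠ 2, so there is no saddle point; optimal play is mixed.
B is strictly dominated by T, so the row player never plays it.
On the remaining 2×2 (T, M vs X, Y):
Let the row player play T with probability p. Expected payoff against X: (-4)p + 7(1−p) = −11p + 7; against Y: 2p + (-6)(1−p) = 8p − 6.
Setting these equal: −11p + 7 = 8p − 6 ⇒ −19p = -13 ⇒ p = 13/19, and the value is (-11)·(13/19) + 7 = -10/19.
For the column player: with q = P(X), equating T's and M's payoffs gives −6q + 2 = 13q − 6 ⇒ q = 8/19.

-10/19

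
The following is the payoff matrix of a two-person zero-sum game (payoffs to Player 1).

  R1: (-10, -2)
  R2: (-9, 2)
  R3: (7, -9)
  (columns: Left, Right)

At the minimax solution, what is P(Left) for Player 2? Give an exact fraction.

Row minima: R1 → -10, R2 → -9, R3 → -9; maximin = -9.
Column maxima: Left → 7, Right → 2; minimax = 2.
-9 ≠ 2, so there is no saddle point; optimal play is mixed.
R1 is strictly dominated by R2, so Player 1 never plays it.
On the remaining 2×2 (R2, R3 vs Left, Right):
Let Player 1 play R2 with probability p. Expected payoff against Left: (-9)p + 7(1−p) = −16p + 7; against Right: 2p + (-9)(1−p) = 11p − 9.
Setting these equal: −16p + 7 = 11p − 9 ⇒ −27p = -16 ⇒ p = 16/27, and the value is (-16)·(16/27) + 7 = -67/27.
For Player 2: with q = P(Left), equating R2's and R3's payoffs gives −11q + 2 = 16q − 9 ⇒ q = 11/27.

11/27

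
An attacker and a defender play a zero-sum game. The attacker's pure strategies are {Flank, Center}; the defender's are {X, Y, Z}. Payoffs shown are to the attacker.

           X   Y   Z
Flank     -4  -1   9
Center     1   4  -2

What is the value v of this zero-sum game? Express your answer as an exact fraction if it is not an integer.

Row minima: Flank → -4, Center → -2; maximin = -2.
Column maxima: X → 1, Y → 4, Z → 9; minimax = 1.
-2 ≠ 1, so there is no saddle point; optimal play is mixed.
Y is strictly dominated by X (it gives the attacker strictly more in every row), so the defender never plays it.
On the remaining 2×2 (Flank, Center vs X, Z):
Let the attacker play Flank with probability p. Expected payoff against X: (-4)p + 1(1−p) = −5p + 1; against Z: 9p + (-2)(1−p) = 11p − 2.
Setting these equal: −5p + 1 = 11p − 2 ⇒ −16p = -3 ⇒ p = 3/16, and the value is (-5)·(3/16) + 1 = 1/16.
For the defender: with q = P(X), equating Flank's and Center's payoffs gives −13q + 9 = 3q − 2 ⇒ q = 11/16.

1/16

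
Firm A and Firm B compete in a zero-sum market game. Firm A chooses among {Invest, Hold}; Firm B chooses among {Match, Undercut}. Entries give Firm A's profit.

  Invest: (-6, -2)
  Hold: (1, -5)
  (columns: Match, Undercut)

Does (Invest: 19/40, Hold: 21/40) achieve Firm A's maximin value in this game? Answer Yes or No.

Against Match this mix gives (19/40)·(-6) + (21/40)·1 = -93/40.
Against Undercut this mix gives (19/40)·(-2) + (21/40)·(-5) = -143/40.
Firm B will play Undercut, holding Firm A to -143/40. Shifting weight toward the row that does better against Undercut would raise this floor (the equalizing mix achieves -16/5 against both Undercut and Match), so the proposed strategy is not optimal.

No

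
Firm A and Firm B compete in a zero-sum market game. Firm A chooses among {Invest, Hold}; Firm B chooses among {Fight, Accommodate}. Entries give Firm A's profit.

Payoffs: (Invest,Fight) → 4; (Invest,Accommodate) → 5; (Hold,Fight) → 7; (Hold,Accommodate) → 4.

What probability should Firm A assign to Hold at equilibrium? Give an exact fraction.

1/4

Row minima: Invest → 4, Hold → 4; maximin = 4.
Column maxima: Fight → 7, Accommodate → 5; minimax = 5.
4 ≠ 5, so there is no saddle point; optimal play is mixed.
Let Firm A play Invest with probability p. Expected payoff against Fight: 4p + 7(1−p) = −3p + 7; against Accommodate: 5p + 4(1−p) = p + 4.
Setting these equal: −3p + 7 = p + 4 ⇒ −4p = -3 ⇒ p = 3/4, and the value is (-3)·(3/4) + 7 = 19/4.
For Firm B: with q = P(Fight), equating Invest's and Hold's payoffs gives −q + 5 = 3q + 4 ⇒ q = 1/4.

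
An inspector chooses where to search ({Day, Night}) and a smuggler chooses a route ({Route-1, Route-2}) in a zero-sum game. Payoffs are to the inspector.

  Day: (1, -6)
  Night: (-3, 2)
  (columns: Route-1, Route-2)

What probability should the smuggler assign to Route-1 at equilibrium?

Row minima: Day → -6, Night → -3; maximin = -3.
Column maxima: Route-1 → 1, Route-2 → 2; minimax = 1.
-3 ≠ 1, so there is no saddle point; optimal play is mixed.
Let the inspector play Day with probability p. Expected payoff against Route-1: 1p + (-3)(1−p) = 4p − 3; against Route-2: (-6)p + 2(1−p) = −8p + 2.
Setting these equal: 4p − 3 = −8p + 2 ⇒ 12p = 5 ⇒ p = 5/12, and the value is (4)·(5/12) − 3 = -4/3.
For the smuggler: with q = P(Route-1), equating Day's and Night's payoffs gives 7q − 6 = −5q + 2 ⇒ q = 2/3.

2/3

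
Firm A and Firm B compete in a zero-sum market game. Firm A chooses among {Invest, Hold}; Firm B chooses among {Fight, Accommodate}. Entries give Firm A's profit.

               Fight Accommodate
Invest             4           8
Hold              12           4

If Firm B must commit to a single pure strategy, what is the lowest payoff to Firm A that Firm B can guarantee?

Column maxima: Fight → 12, Accommodate → 8.
The smallest of these is 8.

8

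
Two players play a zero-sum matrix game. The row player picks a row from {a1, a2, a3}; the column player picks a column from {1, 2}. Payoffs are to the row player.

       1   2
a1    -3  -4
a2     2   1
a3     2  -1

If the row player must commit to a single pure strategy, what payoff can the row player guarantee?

1

Row minima: a1 → -4, a2 → 1, a3 → -1.
The best of these is 1.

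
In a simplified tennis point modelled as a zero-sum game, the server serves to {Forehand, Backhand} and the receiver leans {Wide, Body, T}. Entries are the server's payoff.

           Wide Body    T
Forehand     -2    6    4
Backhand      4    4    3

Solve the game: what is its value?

22/7

Row minima: Forehand → -2, Backhand → 3; maximin = 3.
Column maxima: Wide → 4, Body → 6, T → 4; minimax = 4.
3 ≠ 4, so there is no saddle point; optimal play is mixed.
Body is strictly dominated by T (it gives the server strictly more in every row), so the receiver never plays it.
On the remaining 2×2 (Forehand, Backhand vs Wide, T):
Let the server play Forehand with probability p. Expected payoff against Wide: (-2)p + 4(1−p) = −6p + 4; against T: 4p + 3(1−p) = p + 3.
Setting these equal: −6p + 4 = p + 3 ⇒ −7p = -1 ⇒ p = 1/7, and the value is (-6)·(1/7) + 4 = 22/7.
For the receiver: with q = P(Wide), equating Forehand's and Backhand's payoffs gives −6q + 4 = q + 3 ⇒ q = 1/7.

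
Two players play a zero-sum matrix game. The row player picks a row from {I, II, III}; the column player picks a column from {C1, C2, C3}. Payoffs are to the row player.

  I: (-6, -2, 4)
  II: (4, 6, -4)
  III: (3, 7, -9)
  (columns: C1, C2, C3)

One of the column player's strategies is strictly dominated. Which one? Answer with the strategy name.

C1 holds the row player's payoff strictly below C2 in every row: -6 < -2, 4 < 6, 3 < 7.
So C2 is strictly dominated for the column player.

C2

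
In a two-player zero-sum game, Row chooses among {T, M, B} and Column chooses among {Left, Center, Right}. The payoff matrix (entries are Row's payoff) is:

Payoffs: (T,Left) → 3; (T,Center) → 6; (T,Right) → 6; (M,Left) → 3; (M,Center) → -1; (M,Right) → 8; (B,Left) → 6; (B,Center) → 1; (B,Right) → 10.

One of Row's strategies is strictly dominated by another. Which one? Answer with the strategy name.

B gives a strictly higher payoff than M against every column: 6 > 3, 1 > -1, 10 > 8.
So M is strictly dominated and Row never plays it.

M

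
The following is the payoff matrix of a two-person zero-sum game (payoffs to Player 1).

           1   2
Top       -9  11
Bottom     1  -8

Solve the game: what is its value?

-61/29

Row minima: Top → -9, Bottom → -8; maximin = -8.
Column maxima: 1 → 1, 2 → 11; minimax = 1.
-8 ≠ 1, so there is no saddle point; optimal play is mixed.
Let Player 1 play Top with probability p. Expected payoff against 1: (-9)p + 1(1−p) = −10p + 1; against 2: 11p + (-8)(1−p) = 19p − 8.
Setting these equal: −10p + 1 = 19p − 8 ⇒ −29p = -9 ⇒ p = 9/29, and the value is (-10)·(9/29) + 1 = -61/29.
For Player 2: with q = P(1), equating Top's and Bottom's payoffs gives −20q + 11 = 9q − 8 ⇒ q = 19/29.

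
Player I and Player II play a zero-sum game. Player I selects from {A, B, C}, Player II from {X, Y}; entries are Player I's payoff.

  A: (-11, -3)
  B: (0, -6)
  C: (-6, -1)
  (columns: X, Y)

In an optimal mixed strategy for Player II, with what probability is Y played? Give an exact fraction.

6/11

Row minima: A → -11, B → -6, C → -6; maximin = -6.
Column maxima: X → 0, Y → -1; minimax = -1.
-6 ≠ -1, so there is no saddle point; optimal play is mixed.
A is strictly dominated by C, so Player I never plays it.
On the remaining 2×2 (B, C vs X, Y):
Let Player I play B with probability p. Expected payoff against X: 0p + (-6)(1−p) = 6p − 6; against Y: (-6)p + (-1)(1−p) = −5p − 1.
Setting these equal: 6p − 6 = −5p − 1 ⇒ 11p = 5 ⇒ p = 5/11, and the value is (6)·(5/11) − 6 = -36/11.
For Player II: with q = P(X), equating B's and C's payoffs gives 6q − 6 = −5q − 1 ⇒ q = 5/11.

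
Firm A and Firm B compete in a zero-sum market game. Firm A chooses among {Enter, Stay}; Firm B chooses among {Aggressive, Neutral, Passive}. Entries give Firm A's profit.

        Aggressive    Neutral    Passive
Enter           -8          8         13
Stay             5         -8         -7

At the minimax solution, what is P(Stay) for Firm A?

16/29

Row minima: Enter → -8, Stay → -8; maximin = -8.
Column maxima: Aggressive → 5, Neutral → 8, Passive → 13; minimax = 5.
-8 ≠ 5, so there is no saddle point; optimal play is mixed.
Passive is strictly dominated by Neutral (it gives Firm A strictly more in every row), so Firm B never plays it.
On the remaining 2×2 (Enter, Stay vs Aggressive, Neutral):
Let Firm A play Enter with probability p. Expected payoff against Aggressive: (-8)p + 5(1−p) = −13p + 5; against Neutral: 8p + (-8)(1−p) = 16p − 8.
Setting these equal: −13p + 5 = 16p − 8 ⇒ −29p = -13 ⇒ p = 13/29, and the value is (-13)·(13/29) + 5 = -24/29.
For Firm B: with q = P(Aggressive), equating Enter's and Stay's payoffs gives −16q + 8 = 13q − 8 ⇒ q = 16/29.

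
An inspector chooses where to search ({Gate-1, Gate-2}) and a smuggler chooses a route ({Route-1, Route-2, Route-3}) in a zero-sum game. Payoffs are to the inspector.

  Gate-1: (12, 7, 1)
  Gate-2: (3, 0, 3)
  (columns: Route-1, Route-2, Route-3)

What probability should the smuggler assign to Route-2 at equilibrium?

Row minima: Gate-1 → 1, Gate-2 → 0; maximin = 1.
Column maxima: Route-1 → 12, Route-2 → 7, Route-3 → 3; minimax = 3.
1 ≠ 3, so there is no saddle point; optimal play is mixed.
Route-1 is strictly dominated by Route-2 (it gives the inspector strictly more in every row), so the smuggler never plays it.
On the remaining 2×2 (Gate-1, Gate-2 vs Route-2, Route-3):
Let the inspector play Gate-1 with probability p. Expected payoff against Route-2: 7p + 0(1−p) = 7p; against Route-3: 1p + 3(1−p) = −2p + 3.
Setting these equal: 7p = −2p + 3 ⇒ 9p = 3 ⇒ p = 1/3, and the value is (7)·(1/3) = 7/3.
For the smuggler: with q = P(Route-2), equating Gate-1's and Gate-2's payoffs gives 6q + 1 = −3q + 3 ⇒ q = 2/9.

2/9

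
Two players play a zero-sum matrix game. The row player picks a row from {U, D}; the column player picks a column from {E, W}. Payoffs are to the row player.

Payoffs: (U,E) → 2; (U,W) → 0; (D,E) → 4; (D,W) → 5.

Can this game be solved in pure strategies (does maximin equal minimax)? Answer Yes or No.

Yes

Row minima: U → 0, D → 4; maximin = 4.
Column maxima: E → 4, W → 5; minimax = 4.
maximin = minimax = 4, so a saddle point exists.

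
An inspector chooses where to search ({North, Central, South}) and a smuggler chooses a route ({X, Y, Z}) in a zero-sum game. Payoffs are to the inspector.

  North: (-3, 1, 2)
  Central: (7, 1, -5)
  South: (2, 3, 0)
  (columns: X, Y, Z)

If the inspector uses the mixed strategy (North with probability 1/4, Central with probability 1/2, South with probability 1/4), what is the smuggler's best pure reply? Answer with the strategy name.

If the smuggler plays X, the inspector's expected payoff is (1/4)·(-3) + (1/2)·7 + (1/4)·2 = 13/4.
If the smuggler plays Y, the inspector's expected payoff is (1/4)·1 + (1/2)·1 + (1/4)·3 = 3/2.
If the smuggler plays Z, the inspector's expected payoff is (1/4)·2 + (1/2)·(-5) + (1/4)·0 = -2.
The smuggler minimizes the inspector's payoff; the smallest is -2, so the best response is Z.

Z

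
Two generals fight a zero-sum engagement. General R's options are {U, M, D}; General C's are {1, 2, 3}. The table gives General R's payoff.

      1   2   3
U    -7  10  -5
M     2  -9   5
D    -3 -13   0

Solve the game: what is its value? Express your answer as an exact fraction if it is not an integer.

-43/28

Row minima: U → -7, M → -9, D → -13; maximin = -7.
Column maxima: 1 → 2, 2 → 10, 3 → 5; minimax = 2.
-7 ≠ 2, so there is no saddle point; optimal play is mixed.
D is strictly dominated by M, so General R never plays it.
3 is strictly dominated by 1 (it gives General R strictly more in every row), so General C never plays it.
On the remaining 2×2 (U, M vs 1, 2):
Let General R play U with probability p. Expected payoff against 1: (-7)p + 2(1−p) = −9p + 2; against 2: 10p + (-9)(1−p) = 19p − 9.
Setting these equal: −9p + 2 = 19p − 9 ⇒ −28p = -11 ⇒ p = 11/28, and the value is (-9)·(11/28) + 2 = -43/28.
For General C: with q = P(1), equating U's and M's payoffs gives −17q + 10 = 11q − 9 ⇒ q = 19/28.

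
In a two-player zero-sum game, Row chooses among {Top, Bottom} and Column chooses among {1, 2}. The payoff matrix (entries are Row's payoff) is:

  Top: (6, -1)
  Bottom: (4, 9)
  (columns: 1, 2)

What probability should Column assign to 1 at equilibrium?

5/6

Row minima: Top → -1, Bottom → 4; maximin = 4.
Column maxima: 1 → 6, 2 → 9; minimax = 6.
4 ≠ 6, so there is no saddle point; optimal play is mixed.
Let Row play Top with probability p. Expected payoff against 1: 6p + 4(1−p) = 2p + 4; against 2: (-1)p + 9(1−p) = −10p + 9.
Setting these equal: 2p + 4 = −10p + 9 ⇒ 12p = 5 ⇒ p = 5/12, and the value is (2)·(5/12) + 4 = 29/6.
For Column: with q = P(1), equating Top's and Bottom's payoffs gives 7q − 1 = −5q + 9 ⇒ q = 5/6.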